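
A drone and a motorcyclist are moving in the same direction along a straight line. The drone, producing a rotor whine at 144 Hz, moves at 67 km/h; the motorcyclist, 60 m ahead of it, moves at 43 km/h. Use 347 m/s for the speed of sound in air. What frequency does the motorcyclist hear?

147 Hz

67 km/h = 18.61 m/s; 43 km/h = 11.94 m/s.
The motorcyclist is ahead, so the drone is moving toward it while the motorcyclist is moving away from the drone.
Both move, so f' = f · (v − v_o)/(v − v_s).
f' = 144 × (347 − 11.94)/(347 − 18.61) = 144 × 335.06/328.39 ≈ 147 Hz.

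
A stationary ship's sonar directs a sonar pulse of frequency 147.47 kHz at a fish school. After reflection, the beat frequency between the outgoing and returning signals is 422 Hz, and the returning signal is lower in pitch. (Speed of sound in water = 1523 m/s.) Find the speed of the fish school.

Double Doppler shift off a moving reflector: f₂ = f₀ · (v + u)/(v − u) (u > 0 toward emitter).
Returning signal is lower, so f₂ = f₀ − Δf = 147470 − 422 = 147048 Hz.
Rearranging, u = v · (f₂ − f₀)/(f₂ + f₀) = 1523 × -422/294518 ≈ -2.18 m/s.
So the fish school is moving at 2.18 m/s away from the emitter.

2.18 m/s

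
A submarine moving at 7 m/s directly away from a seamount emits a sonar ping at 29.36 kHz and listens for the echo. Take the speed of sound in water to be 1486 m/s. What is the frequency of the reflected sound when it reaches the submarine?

The seamount receives the sound from a moving source: f₁ = f₀ · v/(v + v_e) = 29.36 × 1486/1493 ≈ 29.2 kHz.
On the return leg the submarine is a moving observer: f₂ = f₁ · (v − v_e)/v = 29.2 × 1479/1486 ≈ 29.1 kHz.
Equivalently f₂ = f₀ · (v − v_e)/(v + v_e).

29.1 kHz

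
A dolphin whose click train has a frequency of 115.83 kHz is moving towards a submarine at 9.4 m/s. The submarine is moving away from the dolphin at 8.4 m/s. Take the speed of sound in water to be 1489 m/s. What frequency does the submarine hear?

115.9 kHz

Both move, so f' = f · (v − v_o)/(v − v_s).
f' = 115.83 × (1489 − 8.4)/(1489 − 9.4) = 115.83 × 1480.6/1479.6 ≈ 115.9 kHz.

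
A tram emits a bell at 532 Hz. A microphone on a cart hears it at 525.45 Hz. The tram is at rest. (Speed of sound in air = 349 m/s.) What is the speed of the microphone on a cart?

4.3 m/s

f' < f, so the microphone on a cart is receding.
f' = f · (v − v_o)/v ⇒ v_o = v · |f'/f − 1|.
v_o = 349 × |525.45/532 − 1| = 349 × 0.01231 ≈ 4.3 m/s.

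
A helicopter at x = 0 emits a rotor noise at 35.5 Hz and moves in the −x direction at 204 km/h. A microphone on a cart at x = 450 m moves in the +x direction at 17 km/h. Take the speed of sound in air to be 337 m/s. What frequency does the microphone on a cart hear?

30.0 Hz

204 km/h = 56.67 m/s; 17 km/h = 4.722 m/s.
The observer lies on the +x side, so the source is heading away from the observer and the observer is heading away from the source.
With source receding and observer receding, f' = f · (v − v_o)/(v + v_s).
f' = 35.5 × (337 − 4.722)/(337 + 56.67) = 35.5 × 332.28/393.67 ≈ 30.0 Hz.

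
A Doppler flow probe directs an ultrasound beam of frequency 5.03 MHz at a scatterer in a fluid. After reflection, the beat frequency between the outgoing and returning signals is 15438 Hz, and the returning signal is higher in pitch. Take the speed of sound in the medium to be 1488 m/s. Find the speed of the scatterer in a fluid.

2.28 m/s

Double Doppler shift off a moving reflector: f₂ = f₀ · (v + u)/(v − u) (u > 0 toward emitter).
Returning signal is higher, so f₂ = f₀ + Δf = 5030000 + 15438 = 5045438 Hz.
Rearranging, u = v · (f₂ − f₀)/(f₂ + f₀) = 1488 × 15438/10075438 ≈ 2.28 m/s.
So the scatterer in a fluid is moving at 2.28 m/s toward the emitter.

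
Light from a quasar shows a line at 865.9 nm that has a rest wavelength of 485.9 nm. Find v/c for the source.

λ'/λ₀ = 1.7821 > 1 (redshift), so the source is receding.
λ'/λ₀ = √((1 + β)/(1 − β)) for a receding source ⇒ β = (r² − 1)/(r² + 1) with r = λ'/λ₀.
β = (3.1757 − 1)/(3.1757 + 1) ≈ 0.521.

0.521c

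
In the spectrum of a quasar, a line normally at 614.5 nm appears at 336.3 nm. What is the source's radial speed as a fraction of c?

λ'/λ₀ = 0.5473 < 1 (blueshift), so the source is approaching.
λ'/λ₀ = √((1 − β)/(1 + β)) for an approaching source ⇒ β = (1 − r²)/(1 + r²) with r = λ'/λ₀.
β = (1 − 0.2995)/(1 + 0.2995) ≈ 0.539.

0.539c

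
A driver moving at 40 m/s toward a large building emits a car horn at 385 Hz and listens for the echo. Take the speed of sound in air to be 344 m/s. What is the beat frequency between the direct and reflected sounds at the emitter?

The large building receives the sound from a moving source: f₁ = f₀ · v/(v − v_e) = 385 × 344/304 ≈ 435.7 Hz.
On the return leg the driver is a moving observer: f₂ = f₁ · (v + v_e)/v = 435.7 × 384/344 ≈ 486.3 Hz.
Beat against the emitted tone: |f₂ − f₀| = 2v_e·f₀/(v − v_e) = 2 × 40 × 385/304 ≈ 101 Hz.

101 Hz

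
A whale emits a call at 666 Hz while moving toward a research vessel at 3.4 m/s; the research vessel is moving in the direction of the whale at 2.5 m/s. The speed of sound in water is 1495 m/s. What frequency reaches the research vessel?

669 Hz

With source approaching and observer approaching, f' = f · (v + v_o)/(v − v_s).
f' = 666 × (1495 + 2.5)/(1495 − 3.4) = 666 × 1497.5/1491.6 ≈ 669 Hz.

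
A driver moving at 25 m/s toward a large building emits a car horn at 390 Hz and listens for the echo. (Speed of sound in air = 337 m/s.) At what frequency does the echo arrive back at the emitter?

452 Hz

The large building receives the sound from a moving source: f₁ = f₀ · v/(v − v_e) = 390 × 337/312 ≈ 421 Hz.
On the return leg the driver is a moving observer: f₂ = f₁ · (v + v_e)/v = 421 × 362/337 ≈ 452 Hz.
Equivalently f₂ = f₀ · (v + v_e)/(v − v_e).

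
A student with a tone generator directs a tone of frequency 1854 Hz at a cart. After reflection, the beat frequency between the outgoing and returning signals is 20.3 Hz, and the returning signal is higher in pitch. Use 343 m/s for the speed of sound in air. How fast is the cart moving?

1.87 m/s

Double Doppler shift off a moving reflector: f₂ = f₀ · (v + u)/(v − u) (u > 0 toward emitter).
Returning signal is higher, so f₂ = f₀ + Δf = 1854 + 20.3 = 1874.3 Hz.
Rearranging, u = v · (f₂ − f₀)/(f₂ + f₀) = 343 × 20.3/3728.3 ≈ 1.87 m/s.
So the cart is moving at 1.87 m/s toward the emitter.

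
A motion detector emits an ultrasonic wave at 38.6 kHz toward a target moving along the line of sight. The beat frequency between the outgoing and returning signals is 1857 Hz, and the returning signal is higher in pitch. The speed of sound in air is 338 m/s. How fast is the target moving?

7.9 m/s

Double Doppler shift off a moving reflector: f₂ = f₀ · (v + u)/(v − u) (u > 0 toward emitter).
Returning signal is higher, so f₂ = f₀ + Δf = 38600 + 1857 = 40457 Hz.
Rearranging, u = v · (f₂ − f₀)/(f₂ + f₀) = 338 × 1857/79057 ≈ 7.9 m/s.
So the target is moving at 7.9 m/s toward the emitter.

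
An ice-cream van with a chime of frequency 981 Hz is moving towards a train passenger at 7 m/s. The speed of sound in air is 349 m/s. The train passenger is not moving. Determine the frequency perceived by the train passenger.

1001 Hz

Moving source, stationary observer: f' = f · v/(v − v_s) since the source is approaching.
f' = 981 × 349/(349 − 7) = 981 × 349/342 ≈ 1001 Hz.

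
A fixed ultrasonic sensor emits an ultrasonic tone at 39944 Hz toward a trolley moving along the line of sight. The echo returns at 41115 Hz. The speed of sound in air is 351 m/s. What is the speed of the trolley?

Double Doppler shift off a moving reflector: f₂ = f₀ · (v + u)/(v − u) (u > 0 toward emitter).
Rearranging, u = v · (f₂ − f₀)/(f₂ + f₀) = 351 × 1171/81059 ≈ 5.1 m/s.
So the trolley is moving at 5.1 m/s toward the emitter.

5.1 m/s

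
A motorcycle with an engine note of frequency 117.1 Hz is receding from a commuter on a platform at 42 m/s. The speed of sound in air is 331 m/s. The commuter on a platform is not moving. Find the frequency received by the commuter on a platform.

104 Hz

Moving source, stationary observer: f' = f · v/(v + v_s) since the source is receding.
f' = 117.1 × 331/(331 + 42) = 117.1 × 331/373 ≈ 104 Hz.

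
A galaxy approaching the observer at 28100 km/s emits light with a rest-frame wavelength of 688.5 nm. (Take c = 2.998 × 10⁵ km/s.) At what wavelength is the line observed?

626.7 nm

β = v/c = 28100/299800 = 0.0937.
Relativistic Doppler for wavelength: λ' = λ₀ · √((1 − β)/(1 + β)).
λ' = 688.5 × √(0.9063/1.0937) = 688.5 × 0.91028 ≈ 626.7 nm.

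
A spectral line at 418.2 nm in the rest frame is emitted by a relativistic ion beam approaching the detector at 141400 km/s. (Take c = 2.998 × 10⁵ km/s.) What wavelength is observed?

β = v/c = 141400/299800 = 0.4716.
Relativistic Doppler for wavelength: λ' = λ₀ · √((1 − β)/(1 + β)).
λ' = 418.2 × √(0.5284/1.4716) = 418.2 × 0.59918 ≈ 250.6 nm.

250.6 nm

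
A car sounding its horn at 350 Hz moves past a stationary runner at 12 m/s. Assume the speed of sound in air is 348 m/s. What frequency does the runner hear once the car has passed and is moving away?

338 Hz

Receding: f₂ = f · v/(v + v_s) = 350 × 348/360 ≈ 338 Hz.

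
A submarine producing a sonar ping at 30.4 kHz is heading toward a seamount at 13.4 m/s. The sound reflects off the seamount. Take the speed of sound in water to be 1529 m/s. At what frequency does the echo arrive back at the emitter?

The seamount receives the sound from a moving source: f₁ = f₀ · v/(v − v_e) = 30.4 × 1529/1515.6 ≈ 30.7 kHz.
On the return leg the submarine is a moving observer: f₂ = f₁ · (v + v_e)/v = 30.7 × 1542.4/1529 ≈ 30.9 kHz.

30.9 kHz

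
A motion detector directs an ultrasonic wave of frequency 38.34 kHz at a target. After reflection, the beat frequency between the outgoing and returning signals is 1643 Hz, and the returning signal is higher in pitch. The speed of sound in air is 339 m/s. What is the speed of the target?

7.1 m/s

Double Doppler shift off a moving reflector: f₂ = f₀ · (v + u)/(v − u) (u > 0 toward emitter).
Returning signal is higher, so f₂ = f₀ + Δf = 38340 + 1643 = 39983 Hz.
Rearranging, u = v · (f₂ − f₀)/(f₂ + f₀) = 339 × 1643/78323 ≈ 7.1 m/s.
So the target is moving at 7.1 m/s toward the emitter.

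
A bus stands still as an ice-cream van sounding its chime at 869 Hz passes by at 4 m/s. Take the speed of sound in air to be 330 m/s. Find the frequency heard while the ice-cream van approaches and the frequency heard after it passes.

880 Hz approaching; 859 Hz receding

Approaching: f₁ = f · v/(v − v_s) = 869 × 330/326 ≈ 880 Hz.
Receding: f₂ = f · v/(v + v_s) = 869 × 330/334 ≈ 859 Hz.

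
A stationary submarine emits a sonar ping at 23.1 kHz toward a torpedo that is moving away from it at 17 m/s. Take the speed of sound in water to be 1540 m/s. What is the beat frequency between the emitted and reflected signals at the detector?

504 Hz

At the torpedo (a moving observer), f₁ = f₀ · (v − u)/v = 23.1 × 1523/1540 ≈ 22.845 kHz.
On reflection it acts as a source moving away from the stationary detector: f₂ = f₁ · v/(v + u) = 22.845 × 1540/1557 ≈ 22.596 kHz.
Beat frequency (with f₀ = 23100 Hz): |f₂ − f₀| = 2u·f₀/(v + u) = 2 × 17 × 23100/1557 ≈ 504 Hz.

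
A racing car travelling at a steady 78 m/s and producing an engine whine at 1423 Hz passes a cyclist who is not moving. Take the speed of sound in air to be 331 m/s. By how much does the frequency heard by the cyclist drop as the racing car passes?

Approaching: f₁ = f · v/(v − v_s) = 1423 × 331/253 ≈ 1862 Hz.
Receding: f₂ = f · v/(v + v_s) = 1423 × 331/409 ≈ 1152 Hz.
Drop: f₁ − f₂ = 2f·v·v_s/(v² − v_s²) = 2 × 1423 × 331 × 78/(331² − 78²) ≈ 710 Hz.

710 Hz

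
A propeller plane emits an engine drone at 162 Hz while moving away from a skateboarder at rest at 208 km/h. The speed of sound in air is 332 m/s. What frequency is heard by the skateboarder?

138 Hz

208 km/h = 57.78 m/s.
Moving source, stationary observer: f' = f · v/(v + v_s) since the source is receding.
f' = 162 × 332/(332 + 57.78) = 162 × 332/389.8 ≈ 138 Hz.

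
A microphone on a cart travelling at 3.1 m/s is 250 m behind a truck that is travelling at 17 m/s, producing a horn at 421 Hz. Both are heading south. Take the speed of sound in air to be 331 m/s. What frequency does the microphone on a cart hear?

404 Hz

The microphone on a cart is behind, so the truck is moving away from it while the microphone on a cart is moving toward the truck.
Both move, so f' = f · (v + v_o)/(v + v_s).
f' = 421 × (331 + 3.1)/(331 + 17) = 421 × 334.1/348 ≈ 404 Hz.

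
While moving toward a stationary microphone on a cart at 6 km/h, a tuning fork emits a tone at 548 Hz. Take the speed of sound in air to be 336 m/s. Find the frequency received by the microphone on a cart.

6 km/h = 1.667 m/s.
Only the source moves, toward the listener, so f' = f · v/(v − v_s).
f' = 548 × 336/(336 − 1.667) = 548 × 336/334.3 ≈ 551 Hz.

551 Hz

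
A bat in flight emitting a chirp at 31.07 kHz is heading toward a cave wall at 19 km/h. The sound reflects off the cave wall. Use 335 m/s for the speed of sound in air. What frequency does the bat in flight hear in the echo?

32.1 kHz

19 km/h = 5.278 m/s.
The cave wall receives the sound from a moving source: f₁ = f₀ · v/(v − v_e) = 31.07 × 335/329.72 ≈ 31.6 kHz.
On the return leg the bat in flight is a moving observer: f₂ = f₁ · (v + v_e)/v = 31.6 × 340.28/335 ≈ 32.1 kHz.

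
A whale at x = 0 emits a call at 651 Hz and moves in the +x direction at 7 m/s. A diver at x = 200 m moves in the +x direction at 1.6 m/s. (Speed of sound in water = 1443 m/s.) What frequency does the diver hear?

653 Hz

The observer lies on the +x side, so the source is heading toward the observer and the observer is heading away from the source.
General Doppler shift: f' = f · (v − v_o)/(v − v_s).
f' = 651 × (1443 − 1.6)/(1443 − 7) = 651 × 1441.4/1436 ≈ 653 Hz.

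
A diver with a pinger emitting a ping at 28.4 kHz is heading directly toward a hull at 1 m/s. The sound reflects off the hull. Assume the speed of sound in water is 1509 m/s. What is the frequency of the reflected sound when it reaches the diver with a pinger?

28.4 kHz

The hull receives the sound from a moving source: f₁ = f₀ · v/(v − v_e) = 28.4 × 1509/1508 ≈ 28.4 kHz.
On the return leg the diver with a pinger is a moving observer: f₂ = f₁ · (v + v_e)/v = 28.4 × 1510/1509 ≈ 28.4 kHz.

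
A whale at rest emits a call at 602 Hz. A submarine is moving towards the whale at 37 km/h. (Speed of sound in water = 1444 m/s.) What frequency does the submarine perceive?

606 Hz

37 km/h = 10.28 m/s.
Moving observer, stationary source: f' = f · (v + v_o)/v.
f' = 602 × (1444 + 10.28)/1444 = 602 × 1454.3/1444 ≈ 606 Hz.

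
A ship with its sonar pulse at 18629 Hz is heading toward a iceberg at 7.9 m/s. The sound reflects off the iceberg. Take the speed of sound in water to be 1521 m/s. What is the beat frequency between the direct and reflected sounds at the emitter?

195 Hz

The iceberg receives the sound from a moving source: f₁ = f₀ · v/(v − v_e) = 18629 × 1521/1513.1 ≈ 18726.3 Hz.
On the return leg the ship is a moving observer: f₂ = f₁ · (v + v_e)/v = 18726.3 × 1528.9/1521 ≈ 18823.5 Hz.
Beat against the emitted tone: |f₂ − f₀| = 2v_e·f₀/(v − v_e) = 2 × 7.9 × 18629/1513.1 ≈ 195 Hz.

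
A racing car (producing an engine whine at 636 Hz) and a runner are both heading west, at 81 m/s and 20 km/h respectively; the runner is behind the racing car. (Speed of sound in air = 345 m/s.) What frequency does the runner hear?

20 km/h = 5.556 m/s.
The runner is behind, so the racing car is moving away from it while the runner is moving toward the racing car.
With source receding and observer approaching, f' = f · (v + v_o)/(v + v_s).
f' = 636 × (345 + 5.556)/(345 + 81) = 636 × 350.56/426 ≈ 523 Hz.

523 Hz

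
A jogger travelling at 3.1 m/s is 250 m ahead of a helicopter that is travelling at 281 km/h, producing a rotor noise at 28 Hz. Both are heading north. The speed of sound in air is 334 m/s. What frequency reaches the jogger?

281 km/h = 78.06 m/s.
The jogger is ahead, so the helicopter is moving toward it while the jogger is moving away from the helicopter.
Both move, so f' = f · (v − v_o)/(v − v_s).
f' = 28 × (334 − 3.1)/(334 − 78.06) = 28 × 330.9/255.94 ≈ 36.2 Hz.

36.2 Hz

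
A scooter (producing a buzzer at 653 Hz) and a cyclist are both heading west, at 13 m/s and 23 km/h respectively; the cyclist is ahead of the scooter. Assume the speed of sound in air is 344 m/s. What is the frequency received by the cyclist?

23 km/h = 6.389 m/s.
The cyclist is ahead, so the scooter is moving toward it while the cyclist is moving away from the scooter.
General Doppler shift: f' = f · (v − v_o)/(v − v_s).
f' = 653 × (344 − 6.389)/(344 − 13) = 653 × 337.61/331 ≈ 666 Hz.

666 Hz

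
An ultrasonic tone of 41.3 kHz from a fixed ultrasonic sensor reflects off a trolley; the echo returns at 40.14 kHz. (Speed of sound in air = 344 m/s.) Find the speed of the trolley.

Double Doppler shift off a moving reflector: f₂ = f₀ · (v + u)/(v − u) (u > 0 toward emitter).
Rearranging, u = v · (f₂ − f₀)/(f₂ + f₀) = 344 × -1.16/81.44 ≈ -4.9 m/s.
So the trolley is moving at 4.9 m/s away from the emitter.

4.9 m/s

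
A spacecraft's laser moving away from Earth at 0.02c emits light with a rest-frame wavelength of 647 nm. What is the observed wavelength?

660.1 nm

Relativistic Doppler for wavelength: λ' = λ₀ · √((1 + β)/(1 − β)).
λ' = 647 × √(1.0200/0.9800) = 647 × 1.02020 ≈ 660.1 nm.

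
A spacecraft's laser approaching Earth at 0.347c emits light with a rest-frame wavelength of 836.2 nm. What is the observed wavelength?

Relativistic Doppler for wavelength: λ' = λ₀ · √((1 − β)/(1 + β)).
λ' = 836.2 × √(0.6530/1.3470) = 836.2 × 0.69626 ≈ 582.2 nm.

582.2 nm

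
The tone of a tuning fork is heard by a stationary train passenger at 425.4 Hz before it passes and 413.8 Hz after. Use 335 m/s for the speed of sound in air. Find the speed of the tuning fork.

4.6 m/s

f₁/f₂ = (v + v_s)/(v − v_s), so v_s = v · (f₁ − f₂)/(f₁ + f₂).
v_s = 335 × (425.4 − 413.8)/(425.4 + 413.8) = 335 × 11.6/839.2 ≈ 4.6 m/s.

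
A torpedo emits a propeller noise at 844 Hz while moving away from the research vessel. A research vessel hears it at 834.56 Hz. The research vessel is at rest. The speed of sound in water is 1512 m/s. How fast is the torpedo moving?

f' = f · v/(v + v_s) ⇒ v_s = v · |1 − f/f'|.
v_s = 1512 × |1 − 844/834.56| = 1512 × 0.01131 ≈ 17.1 m/s.

17.1 m/s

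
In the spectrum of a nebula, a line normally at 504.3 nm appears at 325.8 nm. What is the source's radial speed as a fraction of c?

λ'/λ₀ = 0.6460 < 1 (blueshift), so the source is approaching.
λ'/λ₀ = √((1 − β)/(1 + β)) for an approaching source ⇒ β = (1 − r²)/(1 + r²) with r = λ'/λ₀.
β = (1 − 0.4174)/(1 + 0.4174) ≈ 0.411.

0.411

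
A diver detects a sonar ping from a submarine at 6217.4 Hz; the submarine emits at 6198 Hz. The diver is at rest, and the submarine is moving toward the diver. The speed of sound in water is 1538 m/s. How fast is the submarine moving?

4.8 m/s

f' = f · v/(v − v_s) ⇒ v_s = v · |1 − f/f'|.
v_s = 1538 × |1 − 6198/6217.4| = 1538 × 0.00312 ≈ 4.8 m/s.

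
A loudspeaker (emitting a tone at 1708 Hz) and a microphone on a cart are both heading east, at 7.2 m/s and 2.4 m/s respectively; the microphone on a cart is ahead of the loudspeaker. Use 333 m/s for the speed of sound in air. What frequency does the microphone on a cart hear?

The microphone on a cart is ahead, so the loudspeaker is moving toward it while the microphone on a cart is moving away from the loudspeaker.
General Doppler shift: f' = f · (v − v_o)/(v − v_s).
f' = 1708 × (333 − 2.4)/(333 − 7.2) = 1708 × 330.6/325.8 ≈ 1733 Hz.

1733 Hz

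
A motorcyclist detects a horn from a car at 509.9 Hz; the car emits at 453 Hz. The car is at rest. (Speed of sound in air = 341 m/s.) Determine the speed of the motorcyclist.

43 m/s

f' > f, so the motorcyclist is approaching.
f' = f · (v + v_o)/v ⇒ v_o = v · |f'/f − 1|.
v_o = 341 × |509.9/453 − 1| = 341 × 0.1256 ≈ 43 m/s.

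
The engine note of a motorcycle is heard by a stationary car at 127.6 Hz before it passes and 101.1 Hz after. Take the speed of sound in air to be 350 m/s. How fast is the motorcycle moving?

41 m/s

f₁/f₂ = (v + v_s)/(v − v_s), so v_s = v · (f₁ − f₂)/(f₁ + f₂).
v_s = 350 × (127.6 − 101.1)/(127.6 + 101.1) = 350 × 26.5/228.7 ≈ 41 m/s.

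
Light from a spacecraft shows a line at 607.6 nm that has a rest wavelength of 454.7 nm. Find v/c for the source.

λ'/λ₀ = 1.3363 > 1 (redshift), so the source is receding.
λ'/λ₀ = √((1 + β)/(1 − β)) for a receding source ⇒ β = (r² − 1)/(r² + 1) with r = λ'/λ₀.
β = (1.7856 − 1)/(1.7856 + 1) ≈ 0.282.

0.282c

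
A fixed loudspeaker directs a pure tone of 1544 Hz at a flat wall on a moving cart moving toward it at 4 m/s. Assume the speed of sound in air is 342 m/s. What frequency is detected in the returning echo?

At the flat wall on a moving cart (a moving observer), f₁ = f₀ · (v + u)/v = 1544 × 346/342 ≈ 1562 Hz.
On reflection it acts as a source moving toward the stationary detector: f₂ = f₁ · v/(v − u) = 1562 × 342/338 ≈ 1581 Hz.

1581 Hz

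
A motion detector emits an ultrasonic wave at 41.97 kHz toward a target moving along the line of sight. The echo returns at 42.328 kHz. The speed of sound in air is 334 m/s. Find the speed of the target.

1.42 m/s

Double Doppler shift off a moving reflector: f₂ = f₀ · (v + u)/(v − u) (u > 0 toward emitter).
Rearranging, u = v · (f₂ − f₀)/(f₂ + f₀) = 334 × 0.358/84.298 ≈ 1.42 m/s.
So the target is moving at 1.42 m/s toward the emitter.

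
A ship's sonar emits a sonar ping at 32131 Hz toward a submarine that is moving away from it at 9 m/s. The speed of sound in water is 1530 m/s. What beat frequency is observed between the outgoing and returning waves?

376 Hz

At the submarine (a moving observer), f₁ = f₀ · (v − u)/v = 32131 × 1521/1530 ≈ 31942 Hz.
The reflection then acts as a moving source: f₂ = f₁ · v/(v + u) ≈ 31755 Hz.
Beat frequency: |f₂ − f₀| = 2u·f₀/(v + u) = 2 × 9 × 32131/1539 ≈ 376 Hz.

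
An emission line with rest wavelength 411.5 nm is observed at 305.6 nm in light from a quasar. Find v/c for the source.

λ'/λ₀ = 0.7426 < 1 (blueshift), so the source is approaching.
λ'/λ₀ = √((1 − β)/(1 + β)) for an approaching source ⇒ β = (1 − r²)/(1 + r²) with r = λ'/λ₀.
β = (1 − 0.5515)/(1 + 0.5515) ≈ 0.289.

0.289c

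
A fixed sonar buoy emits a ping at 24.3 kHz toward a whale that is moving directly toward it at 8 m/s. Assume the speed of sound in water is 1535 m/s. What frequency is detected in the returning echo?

24.6 kHz

At the whale (a moving observer), f₁ = f₀ · (v + u)/v = 24.3 × 1543/1535 ≈ 24.4 kHz.
The reflection then acts as a moving source: f₂ = f₁ · v/(v − u) ≈ 24.6 kHz.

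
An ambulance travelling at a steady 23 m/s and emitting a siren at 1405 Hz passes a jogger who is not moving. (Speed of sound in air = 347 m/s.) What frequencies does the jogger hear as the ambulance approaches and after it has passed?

1505 Hz approaching; 1318 Hz receding

Approaching: f₁ = f · v/(v − v_s) = 1405 × 347/324 ≈ 1505 Hz.
Receding: f₂ = f · v/(v + v_s) = 1405 × 347/370 ≈ 1318 Hz.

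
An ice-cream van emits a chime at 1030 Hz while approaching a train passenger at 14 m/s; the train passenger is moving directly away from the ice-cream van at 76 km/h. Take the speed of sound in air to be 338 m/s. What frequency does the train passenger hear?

76 km/h = 21.11 m/s.
Both move, so f' = f · (v − v_o)/(v − v_s).
f' = 1030 × (338 − 21.11)/(338 − 14) = 1030 × 316.89/324 ≈ 1007 Hz.

1007 Hz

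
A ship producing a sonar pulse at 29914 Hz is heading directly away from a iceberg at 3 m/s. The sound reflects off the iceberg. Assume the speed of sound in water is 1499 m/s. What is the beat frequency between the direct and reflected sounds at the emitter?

119 Hz

The iceberg receives the sound from a moving source: f₁ = f₀ · v/(v + v_e) = 29914 × 1499/1502 ≈ 29854.3 Hz.
On the return leg the ship is a moving observer: f₂ = f₁ · (v − v_e)/v = 29854.3 × 1496/1499 ≈ 29794.5 Hz.
Equivalently f₂ = f₀ · (v − v_e)/(v + v_e).
Beat against the emitted tone: |f₂ − f₀| = 2v_e·f₀/(v + v_e) = 2 × 3 × 29914/1502 ≈ 119 Hz.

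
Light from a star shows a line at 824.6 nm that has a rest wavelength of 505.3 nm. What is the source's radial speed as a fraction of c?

0.454

λ'/λ₀ = 1.6319 > 1 (redshift), so the source is receding.
λ'/λ₀ = √((1 + β)/(1 − β)) for a receding source ⇒ β = (r² − 1)/(r² + 1) with r = λ'/λ₀.
β = (2.6631 − 1)/(2.6631 + 1) ≈ 0.454.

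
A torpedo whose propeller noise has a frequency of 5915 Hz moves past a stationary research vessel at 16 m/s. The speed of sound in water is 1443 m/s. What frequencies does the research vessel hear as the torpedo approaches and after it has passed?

Approaching: f₁ = f · v/(v − v_s) = 5915 × 1443/1427 ≈ 5981 Hz.
Receding: f₂ = f · v/(v + v_s) = 5915 × 1443/1459 ≈ 5850 Hz.

5981 Hz approaching; 5850 Hz receding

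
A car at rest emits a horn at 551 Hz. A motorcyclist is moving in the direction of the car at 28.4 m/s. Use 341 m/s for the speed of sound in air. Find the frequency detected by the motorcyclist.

Only the observer moves, toward the source, so f' = f · (v + v_o)/v.
f' = 551 × (341 + 28.4)/341 = 551 × 369.4/341 ≈ 597 Hz.

597 Hz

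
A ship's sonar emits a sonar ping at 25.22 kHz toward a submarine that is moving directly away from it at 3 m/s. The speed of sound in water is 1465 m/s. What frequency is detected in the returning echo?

25.1 kHz

The submarine first receives the wave as a moving observer: f₁ = f₀ · (v − u)/v = 25.22 × (1465 − 3)/1465 ≈ 25.2 kHz.
The reflection then acts as a moving source: f₂ = f₁ · v/(v + u) ≈ 25.1 kHz.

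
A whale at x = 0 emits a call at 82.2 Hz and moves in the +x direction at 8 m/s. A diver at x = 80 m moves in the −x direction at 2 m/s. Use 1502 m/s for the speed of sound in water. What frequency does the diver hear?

The observer lies on the +x side, so the source is heading toward the observer and the observer is heading toward the source.
Both move, so f' = f · (v + v_o)/(v − v_s).
f' = 82.2 × (1502 + 2)/(1502 − 8) = 82.2 × 1504/1494 ≈ 83 Hz.

83 Hz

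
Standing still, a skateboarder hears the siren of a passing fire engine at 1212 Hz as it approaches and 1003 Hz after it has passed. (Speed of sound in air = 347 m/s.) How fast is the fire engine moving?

f₁/f₂ = (v + v_s)/(v − v_s), so v_s = v · (f₁ − f₂)/(f₁ + f₂).
v_s = 347 × (1212 − 1003)/(1212 + 1003) = 347 × 209/2215 ≈ 33 m/s.

33 m/s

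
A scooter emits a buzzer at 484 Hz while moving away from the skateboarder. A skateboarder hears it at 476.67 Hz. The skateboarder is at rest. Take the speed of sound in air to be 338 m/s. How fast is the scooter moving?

5.2 m/s

f' = f · v/(v + v_s) ⇒ v_s = v · |1 − f/f'|.
v_s = 338 × |1 − 484/476.67| = 338 × 0.01538 ≈ 5.2 m/s.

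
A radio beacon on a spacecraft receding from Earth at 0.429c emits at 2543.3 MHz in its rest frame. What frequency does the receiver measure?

1607.7 MHz

Relativistic Doppler for frequency: f' = f₀ · √((1 − β)/(1 + β)).
f' = 2543.3 × √(0.5710/1.4290) = 2543.3 × 0.63212 ≈ 1607.7 MHz.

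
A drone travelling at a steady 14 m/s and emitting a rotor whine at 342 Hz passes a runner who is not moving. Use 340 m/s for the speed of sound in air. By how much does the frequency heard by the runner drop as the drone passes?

Approaching: f₁ = f · v/(v − v_s) = 342 × 340/326 ≈ 356.7 Hz.
Receding: f₂ = f · v/(v + v_s) = 342 × 340/354 ≈ 328.5 Hz.
Drop: f₁ − f₂ = 2f·v·v_s/(v² − v_s²) = 2 × 342 × 340 × 14/(340² − 14²) ≈ 28.2 Hz.

28.2 Hz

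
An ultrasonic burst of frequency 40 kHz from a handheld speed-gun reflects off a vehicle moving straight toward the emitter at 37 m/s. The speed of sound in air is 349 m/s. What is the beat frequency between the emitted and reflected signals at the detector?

At the vehicle (a moving observer), f₁ = f₀ · (v + u)/v = 40 × 386/349 ≈ 44.24 kHz.
On reflection it acts as a source moving toward the stationary detector: f₂ = f₁ · v/(v − u) = 44.24 × 349/312 ≈ 49.49 kHz.
Equivalently f₂ = f₀ · (v + u)/(v − u).
Beat frequency (with f₀ = 40000 Hz): |f₂ − f₀| = 2u·f₀/(v − u) = 2 × 37 × 40000/312 ≈ 9487 Hz.

9487 Hz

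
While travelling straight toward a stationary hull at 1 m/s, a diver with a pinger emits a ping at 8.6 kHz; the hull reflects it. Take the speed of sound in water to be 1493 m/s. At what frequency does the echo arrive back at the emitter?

8.61 kHz

The hull receives the sound from a moving source: f₁ = f₀ · v/(v − v_e) = 8.6 × 1493/1492 ≈ 8.61 kHz.
On the return leg the diver with a pinger is a moving observer: f₂ = f₁ · (v + v_e)/v = 8.61 × 1494/1493 ≈ 8.61 kHz.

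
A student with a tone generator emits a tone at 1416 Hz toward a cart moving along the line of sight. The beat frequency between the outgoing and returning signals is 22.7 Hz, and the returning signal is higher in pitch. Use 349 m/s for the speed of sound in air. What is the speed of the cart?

2.78 m/s

Double Doppler shift off a moving reflector: f₂ = f₀ · (v + u)/(v − u) (u > 0 toward emitter).
Returning signal is higher, so f₂ = f₀ + Δf = 1416 + 22.7 = 1438.7 Hz.
Rearranging, u = v · (f₂ − f₀)/(f₂ + f₀) = 349 × 22.7/2854.7 ≈ 2.78 m/s.
So the cart is moving at 2.78 m/s toward the emitter.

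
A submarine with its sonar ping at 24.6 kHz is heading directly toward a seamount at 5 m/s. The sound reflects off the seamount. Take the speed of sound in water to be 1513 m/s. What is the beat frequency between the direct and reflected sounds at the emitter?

163 Hz

The seamount receives the sound from a moving source: f₁ = f₀ · v/(v − v_e) = 24.6 × 1513/1508 ≈ 24.6816 kHz.
On the return leg the submarine is a moving observer: f₂ = f₁ · (v + v_e)/v = 24.6816 × 1518/1513 ≈ 24.7631 kHz.
Beat against the emitted tone (with f₀ = 24600 Hz): |f₂ − f₀| = 2v_e·f₀/(v − v_e) = 2 × 5 × 24600/1508 ≈ 163 Hz.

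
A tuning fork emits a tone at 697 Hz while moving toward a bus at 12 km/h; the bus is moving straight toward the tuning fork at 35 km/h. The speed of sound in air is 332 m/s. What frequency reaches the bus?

12 km/h = 3.333 m/s; 35 km/h = 9.722 m/s.
Both move, so f' = f · (v + v_o)/(v − v_s).
f' = 697 × (332 + 9.722)/(332 − 3.333) = 697 × 341.72/328.67 ≈ 725 Hz.

725 Hz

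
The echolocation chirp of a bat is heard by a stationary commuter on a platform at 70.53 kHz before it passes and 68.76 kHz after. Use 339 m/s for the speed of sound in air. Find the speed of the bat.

4.3 m/s

f₁/f₂ = (v + v_s)/(v − v_s), so v_s = v · (f₁ − f₂)/(f₁ + f₂).
v_s = 339 × (70.53 − 68.76)/(70.53 + 68.76) = 339 × 1.77/139.29 ≈ 4.3 m/s.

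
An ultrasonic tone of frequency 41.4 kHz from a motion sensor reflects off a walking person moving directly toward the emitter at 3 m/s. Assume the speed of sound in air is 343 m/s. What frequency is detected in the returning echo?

42.1 kHz

The walking person first receives the wave as a moving observer: f₁ = f₀ · (v + u)/v = 41.4 × (343 + 3)/343 ≈ 41.8 kHz.
On reflection it acts as a source moving toward the stationary detector: f₂ = f₁ · v/(v − u) = 41.8 × 343/340 ≈ 42.1 kHz.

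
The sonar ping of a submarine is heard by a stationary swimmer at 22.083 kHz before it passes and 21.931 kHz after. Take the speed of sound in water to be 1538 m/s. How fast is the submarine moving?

5.3 m/s

f₁/f₂ = (v + v_s)/(v − v_s), so v_s = v · (f₁ − f₂)/(f₁ + f₂).
v_s = 1538 × (22.083 − 21.931)/(22.083 + 21.931) = 1538 × 0.152/44.014 ≈ 5.3 m/s.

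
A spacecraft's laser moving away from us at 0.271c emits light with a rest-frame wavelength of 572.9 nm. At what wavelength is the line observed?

Relativistic Doppler for wavelength: λ' = λ₀ · √((1 + β)/(1 − β)).
λ' = 572.9 × √(1.2710/0.7290) = 572.9 × 1.32041 ≈ 756.5 nm.

756.5 nm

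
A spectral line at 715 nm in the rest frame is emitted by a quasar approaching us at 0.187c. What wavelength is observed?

591.7 nm

Relativistic Doppler for wavelength: λ' = λ₀ · √((1 − β)/(1 + β)).
λ' = 715 × √(0.8130/1.1870) = 715 × 0.82760 ≈ 591.7 nm.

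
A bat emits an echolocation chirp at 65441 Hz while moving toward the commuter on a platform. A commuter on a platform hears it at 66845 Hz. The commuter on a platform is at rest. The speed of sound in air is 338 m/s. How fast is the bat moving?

7.1 m/s

f' = f · v/(v − v_s) ⇒ v_s = v · |1 − f/f'|.
v_s = 338 × |1 − 65441/66845| = 338 × 0.021 ≈ 7.1 m/s.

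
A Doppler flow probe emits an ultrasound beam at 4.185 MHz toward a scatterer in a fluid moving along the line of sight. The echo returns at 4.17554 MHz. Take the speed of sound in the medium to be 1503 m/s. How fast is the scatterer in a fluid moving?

1.70 m/s

Double Doppler shift off a moving reflector: f₂ = f₀ · (v + u)/(v − u) (u > 0 toward emitter).
Rearranging, u = v · (f₂ − f₀)/(f₂ + f₀) = 1503 × -0.00946/8.36054 ≈ -1.70 m/s.
So the scatterer in a fluid is moving at 1.70 m/s away from the emitter.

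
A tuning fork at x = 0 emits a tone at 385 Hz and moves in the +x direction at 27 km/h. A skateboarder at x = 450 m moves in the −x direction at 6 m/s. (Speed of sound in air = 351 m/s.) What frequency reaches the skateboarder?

400 Hz

27 km/h = 7.5 m/s.
The observer lies on the +x side, so the source is heading toward the observer and the observer is heading toward the source.
General Doppler shift: f' = f · (v + v_o)/(v − v_s).
f' = 385 × (351 + 6)/(351 − 7.5) = 385 × 357/343.5 ≈ 400 Hz.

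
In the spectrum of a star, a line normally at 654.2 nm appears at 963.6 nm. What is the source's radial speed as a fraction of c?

0.369

λ'/λ₀ = 1.4729 > 1 (redshift), so the source is receding.
λ'/λ₀ = √((1 + β)/(1 − β)) for a receding source ⇒ β = (r² − 1)/(r² + 1) with r = λ'/λ₀.
β = (2.1696 − 1)/(2.1696 + 1) ≈ 0.369.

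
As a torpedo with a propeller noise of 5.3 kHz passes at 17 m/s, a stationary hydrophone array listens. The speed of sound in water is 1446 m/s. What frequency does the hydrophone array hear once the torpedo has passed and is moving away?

Receding: f₂ = f · v/(v + v_s) = 5.3 × 1446/1463 ≈ 5.24 kHz.

5.24 kHz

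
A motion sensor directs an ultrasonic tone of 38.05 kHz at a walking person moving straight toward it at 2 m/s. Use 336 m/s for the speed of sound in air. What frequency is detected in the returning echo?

At the walking person (a moving observer), f₁ = f₀ · (v + u)/v = 38.05 × 338/336 ≈ 38.3 kHz.
On reflection it acts as a source moving toward the stationary detector: f₂ = f₁ · v/(v − u) = 38.3 × 336/334 ≈ 38.5 kHz.

38.5 kHz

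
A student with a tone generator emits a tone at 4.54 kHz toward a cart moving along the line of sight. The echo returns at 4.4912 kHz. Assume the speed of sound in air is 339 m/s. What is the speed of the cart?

Double Doppler shift off a moving reflector: f₂ = f₀ · (v + u)/(v − u) (u > 0 toward emitter).
Rearranging, u = v · (f₂ − f₀)/(f₂ + f₀) = 339 × -0.0488/9.0312 ≈ -1.83 m/s.
So the cart is moving at 1.83 m/s away from the emitter.

1.83 m/s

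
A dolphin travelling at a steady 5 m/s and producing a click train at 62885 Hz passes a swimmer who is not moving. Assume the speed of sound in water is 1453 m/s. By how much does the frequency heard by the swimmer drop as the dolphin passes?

Approaching: f₁ = f · v/(v − v_s) = 62885 × 1453/1448 ≈ 63102 Hz.
Receding: f₂ = f · v/(v + v_s) = 62885 × 1453/1458 ≈ 62669 Hz.
Drop: f₁ − f₂ = 2f·v·v_s/(v² − v_s²) = 2 × 62885 × 1453 × 5/(1453² − 5²) ≈ 433 Hz.

433 Hz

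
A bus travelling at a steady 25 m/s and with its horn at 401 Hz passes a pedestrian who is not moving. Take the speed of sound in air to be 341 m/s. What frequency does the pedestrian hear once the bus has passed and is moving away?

374 Hz

Receding: f₂ = f · v/(v + v_s) = 401 × 341/366 ≈ 374 Hz.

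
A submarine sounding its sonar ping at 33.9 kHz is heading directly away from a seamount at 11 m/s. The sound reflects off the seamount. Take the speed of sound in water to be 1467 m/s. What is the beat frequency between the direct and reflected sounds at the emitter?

The seamount receives the sound from a moving source: f₁ = f₀ · v/(v + v_e) = 33.9 × 1467/1478 ≈ 33.648 kHz.
On the return leg the submarine is a moving observer: f₂ = f₁ · (v − v_e)/v = 33.648 × 1456/1467 ≈ 33.395 kHz.
Beat against the emitted tone (with f₀ = 33900 Hz): |f₂ − f₀| = 2v_e·f₀/(v + v_e) = 2 × 11 × 33900/1478 ≈ 505 Hz.

505 Hz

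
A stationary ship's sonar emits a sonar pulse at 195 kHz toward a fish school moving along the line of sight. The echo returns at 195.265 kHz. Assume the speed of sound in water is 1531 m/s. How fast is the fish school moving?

1.04 m/s

Double Doppler shift off a moving reflector: f₂ = f₀ · (v + u)/(v − u) (u > 0 toward emitter).
Rearranging, u = v · (f₂ − f₀)/(f₂ + f₀) = 1531 × 0.265/390.265 ≈ 1.04 m/s.
So the fish school is moving at 1.04 m/s toward the emitter.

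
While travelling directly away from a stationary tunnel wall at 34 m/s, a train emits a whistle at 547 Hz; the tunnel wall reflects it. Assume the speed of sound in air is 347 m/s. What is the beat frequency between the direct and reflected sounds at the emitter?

98 Hz

The tunnel wall receives the sound from a moving source: f₁ = f₀ · v/(v + v_e) = 547 × 347/381 ≈ 498.2 Hz.
On the return leg the train is a moving observer: f₂ = f₁ · (v − v_e)/v = 498.2 × 313/347 ≈ 449.4 Hz.
Beat against the emitted tone: |f₂ − f₀| = 2v_e·f₀/(v + v_e) = 2 × 34 × 547/381 ≈ 98 Hz.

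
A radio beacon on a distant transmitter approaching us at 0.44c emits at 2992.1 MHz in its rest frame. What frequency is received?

4798.0 MHz

Relativistic Doppler for frequency: f' = f₀ · √((1 + β)/(1 − β)).
f' = 2992.1 × √(1.4400/0.5600) = 2992.1 × 1.60357 ≈ 4798.0 MHz.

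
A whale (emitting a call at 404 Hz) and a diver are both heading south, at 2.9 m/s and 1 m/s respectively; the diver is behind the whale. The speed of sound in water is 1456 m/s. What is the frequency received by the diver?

403 Hz

The diver is behind, so the whale is moving away from it while the diver is moving toward the whale.
General Doppler shift: f' = f · (v + v_o)/(v + v_s).
f' = 404 × (1456 + 1)/(1456 + 2.9) = 404 × 1457/1458.9 ≈ 403 Hz.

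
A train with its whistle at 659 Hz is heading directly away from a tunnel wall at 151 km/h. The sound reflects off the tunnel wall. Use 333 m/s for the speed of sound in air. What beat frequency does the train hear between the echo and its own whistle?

151 km/h = 41.94 m/s.
The tunnel wall receives the sound from a moving source: f₁ = f₀ · v/(v + v_e) = 659 × 333/374.94 ≈ 585.3 Hz.
On the return leg the train is a moving observer: f₂ = f₁ · (v − v_e)/v = 585.3 × 291.06/333 ≈ 511.6 Hz.
Equivalently f₂ = f₀ · (v − v_e)/(v + v_e).
Beat against the emitted tone: |f₂ − f₀| = 2v_e·f₀/(v + v_e) = 2 × 41.94 × 659/374.94 ≈ 147 Hz.

147 Hz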